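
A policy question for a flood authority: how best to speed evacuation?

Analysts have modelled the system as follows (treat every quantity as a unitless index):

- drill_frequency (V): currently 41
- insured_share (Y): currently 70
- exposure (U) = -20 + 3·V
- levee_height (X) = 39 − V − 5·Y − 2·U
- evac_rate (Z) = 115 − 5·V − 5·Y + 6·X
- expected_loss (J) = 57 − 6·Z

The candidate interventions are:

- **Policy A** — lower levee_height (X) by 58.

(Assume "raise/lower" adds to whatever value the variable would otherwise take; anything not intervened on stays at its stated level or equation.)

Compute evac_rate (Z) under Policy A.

Policy A (X − 58):
  V = 41
  Y = 70
  U = -20 + 3·41 = 103
  X = 39 − 41 − 5·70 − 2·103 (−58 from intervention) = -616
  Z = 115 − 5·41 − 5·70 + 6·(-616) = -4136

-4136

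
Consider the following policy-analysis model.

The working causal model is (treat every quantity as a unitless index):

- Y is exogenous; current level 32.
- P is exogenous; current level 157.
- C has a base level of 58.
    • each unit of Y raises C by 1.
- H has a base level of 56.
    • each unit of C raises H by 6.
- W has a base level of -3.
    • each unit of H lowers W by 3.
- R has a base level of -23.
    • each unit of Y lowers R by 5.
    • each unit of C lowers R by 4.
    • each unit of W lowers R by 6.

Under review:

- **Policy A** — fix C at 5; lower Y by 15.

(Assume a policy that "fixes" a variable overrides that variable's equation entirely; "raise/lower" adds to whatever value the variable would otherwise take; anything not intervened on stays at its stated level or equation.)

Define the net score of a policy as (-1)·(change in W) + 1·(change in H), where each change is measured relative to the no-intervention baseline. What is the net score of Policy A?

Baseline:
  Y = 32
  C = 58 + 32 = 90
  H = 56 + 6·90 = 596
  W = -3 − 3·596 = -1791
Policy A (C := 5, Y − 15):
  Y = 32 − 15 = 17
  C = 5
  H = 56 + 6·5 = 86
  W = -3 − 3·86 = -261
ΔW = -261 − (-1791) = 1530; ΔH = 86 − 596 = -510
Score = (-1)·1530 + 1·(-510) = -2040

-2040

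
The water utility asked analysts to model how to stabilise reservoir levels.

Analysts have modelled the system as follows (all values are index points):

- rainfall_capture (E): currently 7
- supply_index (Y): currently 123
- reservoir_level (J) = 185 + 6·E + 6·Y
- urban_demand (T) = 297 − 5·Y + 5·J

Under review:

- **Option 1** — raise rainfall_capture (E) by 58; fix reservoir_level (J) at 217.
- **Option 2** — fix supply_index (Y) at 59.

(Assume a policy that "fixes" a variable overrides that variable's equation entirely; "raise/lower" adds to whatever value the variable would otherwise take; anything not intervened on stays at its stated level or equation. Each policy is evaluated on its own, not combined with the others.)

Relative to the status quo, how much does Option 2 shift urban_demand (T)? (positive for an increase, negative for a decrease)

-1600

Baseline:
  E = 7
  Y = 123
  J = 185 + 6·7 + 6·123 = 965
  T = 297 − 5·123 + 5·965 = 4507
Option 2 (Y := 59):
  E = 7
  Y = 59
  J = 185 + 6·7 + 6·59 = 581
  T = 297 − 5·59 + 5·581 = 2907
Change in T: 2907 − 4507 = -1600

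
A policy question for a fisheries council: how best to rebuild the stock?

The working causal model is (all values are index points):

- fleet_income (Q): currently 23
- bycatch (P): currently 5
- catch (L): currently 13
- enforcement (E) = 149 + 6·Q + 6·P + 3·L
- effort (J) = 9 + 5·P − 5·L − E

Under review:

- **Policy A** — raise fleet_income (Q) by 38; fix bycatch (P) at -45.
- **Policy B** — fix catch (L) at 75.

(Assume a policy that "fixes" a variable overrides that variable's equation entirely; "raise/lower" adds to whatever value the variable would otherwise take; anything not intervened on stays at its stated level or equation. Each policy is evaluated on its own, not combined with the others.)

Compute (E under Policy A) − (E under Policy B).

Policy A (Q + 38, P := -45):
  Q = 23 + 38 = 61
  P = -45
  L = 13
  E = 149 + 6·61 + 6·(-45) + 3·13 = 284
Policy B (L := 75):
  Q = 23
  P = 5
  L = 75
  E = 149 + 6·23 + 6·5 + 3·75 = 542
E: 284 − 542 = -258

-258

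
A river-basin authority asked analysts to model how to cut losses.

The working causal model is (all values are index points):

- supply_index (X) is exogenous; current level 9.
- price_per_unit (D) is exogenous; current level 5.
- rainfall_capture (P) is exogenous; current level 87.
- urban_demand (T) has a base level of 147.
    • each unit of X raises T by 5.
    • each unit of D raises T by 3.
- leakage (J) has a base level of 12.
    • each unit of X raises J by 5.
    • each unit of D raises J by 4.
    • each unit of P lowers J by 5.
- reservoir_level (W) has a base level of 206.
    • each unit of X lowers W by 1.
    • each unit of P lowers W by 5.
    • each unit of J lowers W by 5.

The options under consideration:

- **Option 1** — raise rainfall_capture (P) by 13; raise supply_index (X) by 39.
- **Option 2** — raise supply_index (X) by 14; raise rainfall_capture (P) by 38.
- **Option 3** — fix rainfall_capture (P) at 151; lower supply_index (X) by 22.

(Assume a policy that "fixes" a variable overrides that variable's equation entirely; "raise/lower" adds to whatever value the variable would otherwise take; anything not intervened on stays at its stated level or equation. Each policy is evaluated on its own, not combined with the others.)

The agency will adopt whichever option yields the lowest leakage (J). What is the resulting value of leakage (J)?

Option 1 (P + 13, X + 39):
  X = 9 + 39 = 48
  D = 5
  P = 87 + 13 = 100
  J = 12 + 5·48 + 4·5 − 5·100 = -228
Option 2 (X + 14, P + 38):
  X = 9 + 14 = 23
  D = 5
  P = 87 + 38 = 125
  J = 12 + 5·23 + 4·5 − 5·125 = -478
Option 3 (P := 151, X − 22):
  X = 9 − 22 = -13
  D = 5
  P = 151
  J = 12 + 5·(-13) + 4·5 − 5·151 = -788
Comparing — Option 1: J=-228, Option 2: J=-478, Option 3: J=-788. Lowest is -788 (Option 3).

-788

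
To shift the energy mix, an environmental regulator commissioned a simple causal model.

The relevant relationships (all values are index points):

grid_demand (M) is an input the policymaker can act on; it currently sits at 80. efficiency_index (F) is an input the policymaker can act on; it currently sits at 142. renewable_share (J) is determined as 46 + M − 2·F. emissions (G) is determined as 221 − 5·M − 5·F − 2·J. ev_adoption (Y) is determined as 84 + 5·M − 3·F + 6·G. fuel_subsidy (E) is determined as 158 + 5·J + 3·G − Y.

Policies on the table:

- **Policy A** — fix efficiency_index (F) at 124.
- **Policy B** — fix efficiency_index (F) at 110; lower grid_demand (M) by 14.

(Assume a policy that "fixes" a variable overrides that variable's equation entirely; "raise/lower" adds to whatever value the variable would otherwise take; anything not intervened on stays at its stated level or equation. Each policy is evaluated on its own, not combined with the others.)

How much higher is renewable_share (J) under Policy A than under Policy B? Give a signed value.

-14

Policy A (F := 124):
  M = 80
  F = 124
  J = 46 + 80 − 2·124 = -122
Policy B (F := 110, M − 14):
  M = 80 − 14 = 66
  F = 110
  J = 46 + 66 − 2·110 = -108
J: -122 − (-108) = -14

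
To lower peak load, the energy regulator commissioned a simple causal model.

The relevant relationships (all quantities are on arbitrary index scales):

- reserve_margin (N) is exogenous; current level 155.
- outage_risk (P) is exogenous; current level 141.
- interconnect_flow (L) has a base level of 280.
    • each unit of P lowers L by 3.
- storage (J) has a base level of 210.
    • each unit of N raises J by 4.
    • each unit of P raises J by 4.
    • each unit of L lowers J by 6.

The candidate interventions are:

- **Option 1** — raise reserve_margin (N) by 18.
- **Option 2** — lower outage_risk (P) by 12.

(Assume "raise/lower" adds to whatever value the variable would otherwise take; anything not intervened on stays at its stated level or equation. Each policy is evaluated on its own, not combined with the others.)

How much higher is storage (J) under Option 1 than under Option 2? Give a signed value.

336

Option 1 (N + 18):
  N = 155 + 18 = 173
  P = 141
  L = 280 − 3·141 = -143
  J = 210 + 4·173 + 4·141 − 6·(-143) = 2324
Option 2 (P − 12):
  N = 155
  P = 141 − 12 = 129
  L = 280 − 3·129 = -107
  J = 210 + 4·155 + 4·129 − 6·(-107) = 1988
J: 2324 − 1988 = 336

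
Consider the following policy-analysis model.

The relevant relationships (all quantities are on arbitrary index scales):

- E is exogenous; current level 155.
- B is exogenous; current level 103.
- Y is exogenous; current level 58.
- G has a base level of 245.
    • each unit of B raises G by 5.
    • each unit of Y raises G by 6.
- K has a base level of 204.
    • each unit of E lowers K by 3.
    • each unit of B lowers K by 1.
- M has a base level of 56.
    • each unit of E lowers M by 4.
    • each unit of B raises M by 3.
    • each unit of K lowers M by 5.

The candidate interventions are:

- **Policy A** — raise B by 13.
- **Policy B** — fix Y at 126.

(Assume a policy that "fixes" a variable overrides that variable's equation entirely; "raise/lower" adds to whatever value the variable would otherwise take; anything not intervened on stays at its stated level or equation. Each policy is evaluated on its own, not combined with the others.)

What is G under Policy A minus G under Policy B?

Policy A (B + 13):
  B = 103 + 13 = 116
  Y = 58
  G = 245 + 5·116 + 6·58 = 1173
Policy B (Y := 126):
  B = 103
  Y = 126
  G = 245 + 5·103 + 6·126 = 1516
G: 1173 − 1516 = -343

-343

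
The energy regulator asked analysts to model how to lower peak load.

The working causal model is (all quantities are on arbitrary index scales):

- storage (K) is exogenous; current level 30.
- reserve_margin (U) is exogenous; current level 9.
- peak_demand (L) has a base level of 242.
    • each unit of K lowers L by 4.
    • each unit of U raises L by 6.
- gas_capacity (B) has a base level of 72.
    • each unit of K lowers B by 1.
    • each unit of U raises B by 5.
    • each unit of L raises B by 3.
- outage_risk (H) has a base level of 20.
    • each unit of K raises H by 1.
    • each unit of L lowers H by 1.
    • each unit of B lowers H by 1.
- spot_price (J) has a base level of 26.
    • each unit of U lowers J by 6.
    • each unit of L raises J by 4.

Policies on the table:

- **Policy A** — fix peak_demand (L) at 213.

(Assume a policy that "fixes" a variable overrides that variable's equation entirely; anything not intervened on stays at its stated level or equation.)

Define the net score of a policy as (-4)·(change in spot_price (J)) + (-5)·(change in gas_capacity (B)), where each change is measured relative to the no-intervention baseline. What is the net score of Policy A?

Baseline:
  K = 30
  U = 9
  L = 242 − 4·30 + 6·9 = 176
  B = 72 − 30 + 5·9 + 3·176 = 615
  J = 26 − 6·9 + 4·176 = 676
Policy A (L := 213):
  K = 30
  U = 9
  L = 213
  B = 72 − 30 + 5·9 + 3·213 = 726
  J = 26 − 6·9 + 4·213 = 824
ΔJ = 824 − 676 = 148; ΔB = 726 − 615 = 111
Score = (-4)·148 + (-5)·111 = -1147

-1147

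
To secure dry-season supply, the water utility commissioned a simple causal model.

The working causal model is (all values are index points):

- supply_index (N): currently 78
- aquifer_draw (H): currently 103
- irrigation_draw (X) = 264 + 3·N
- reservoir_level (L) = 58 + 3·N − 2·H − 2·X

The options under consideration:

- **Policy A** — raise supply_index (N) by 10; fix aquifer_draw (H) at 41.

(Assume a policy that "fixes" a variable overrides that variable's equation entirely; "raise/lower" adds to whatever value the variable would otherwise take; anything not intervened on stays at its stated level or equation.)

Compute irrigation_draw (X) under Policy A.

528

Policy A (N + 10, H := 41):
  N = 78 + 10 = 88
  X = 264 + 3·88 = 528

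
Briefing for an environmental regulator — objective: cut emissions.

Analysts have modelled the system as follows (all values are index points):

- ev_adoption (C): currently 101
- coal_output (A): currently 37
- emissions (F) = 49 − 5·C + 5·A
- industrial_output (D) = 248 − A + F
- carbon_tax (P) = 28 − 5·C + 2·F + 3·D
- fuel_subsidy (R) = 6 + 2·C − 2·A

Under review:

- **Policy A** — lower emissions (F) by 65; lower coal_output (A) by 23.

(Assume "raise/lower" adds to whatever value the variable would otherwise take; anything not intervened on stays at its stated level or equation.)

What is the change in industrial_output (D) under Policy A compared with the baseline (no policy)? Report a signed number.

-157

Baseline:
  C = 101
  A = 37
  F = 49 − 5·101 + 5·37 = -271
  D = 248 − 37 + (-271) = -60
Policy A (F − 65, A − 23):
  C = 101
  A = 37 − 23 = 14
  F = 49 − 5·101 + 5·14 (−65 from intervention) = -451
  D = 248 − 14 + (-451) = -217
Change in D: -217 − (-60) = -157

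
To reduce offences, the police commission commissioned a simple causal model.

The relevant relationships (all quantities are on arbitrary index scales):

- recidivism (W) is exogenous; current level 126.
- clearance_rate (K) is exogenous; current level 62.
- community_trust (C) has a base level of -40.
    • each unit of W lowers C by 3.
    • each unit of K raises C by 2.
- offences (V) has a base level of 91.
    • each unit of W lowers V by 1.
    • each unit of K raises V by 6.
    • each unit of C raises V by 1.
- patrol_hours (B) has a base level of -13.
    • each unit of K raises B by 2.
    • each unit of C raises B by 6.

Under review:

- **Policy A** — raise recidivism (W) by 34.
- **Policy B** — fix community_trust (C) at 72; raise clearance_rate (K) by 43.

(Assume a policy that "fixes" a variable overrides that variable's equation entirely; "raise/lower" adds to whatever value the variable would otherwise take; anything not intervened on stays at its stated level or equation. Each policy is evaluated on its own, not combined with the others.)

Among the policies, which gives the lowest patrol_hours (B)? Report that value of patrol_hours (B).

Policy A (W + 34):
  W = 126 + 34 = 160
  K = 62
  C = -40 − 3·160 + 2·62 = -396
  B = -13 + 2·62 + 6·(-396) = -2265
Policy B (C := 72, K + 43):
  W = 126
  K = 62 + 43 = 105
  C = 72
  B = -13 + 2·105 + 6·72 = 629
Comparing — Policy A: B=-2265, Policy B: B=629. Lowest is -2265 (Policy A).

-2265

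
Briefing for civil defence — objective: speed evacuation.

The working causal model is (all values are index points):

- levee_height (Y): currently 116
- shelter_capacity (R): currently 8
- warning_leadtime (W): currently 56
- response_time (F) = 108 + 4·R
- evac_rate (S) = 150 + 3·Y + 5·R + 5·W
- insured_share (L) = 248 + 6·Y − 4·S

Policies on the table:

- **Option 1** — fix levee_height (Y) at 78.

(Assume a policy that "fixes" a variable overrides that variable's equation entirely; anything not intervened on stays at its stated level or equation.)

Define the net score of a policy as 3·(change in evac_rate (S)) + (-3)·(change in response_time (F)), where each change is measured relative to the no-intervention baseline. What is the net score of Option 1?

Baseline:
  Y = 116
  R = 8
  W = 56
  F = 108 + 4·8 = 140
  S = 150 + 3·116 + 5·8 + 5·56 = 818
Option 1 (Y := 78):
  Y = 78
  R = 8
  W = 56
  F = 108 + 4·8 = 140
  S = 150 + 3·78 + 5·8 + 5·56 = 704
ΔS = 704 − 818 = -114; ΔF = 140 − 140 = 0
Score = 3·(-114) + (-3)·0 = -342

-342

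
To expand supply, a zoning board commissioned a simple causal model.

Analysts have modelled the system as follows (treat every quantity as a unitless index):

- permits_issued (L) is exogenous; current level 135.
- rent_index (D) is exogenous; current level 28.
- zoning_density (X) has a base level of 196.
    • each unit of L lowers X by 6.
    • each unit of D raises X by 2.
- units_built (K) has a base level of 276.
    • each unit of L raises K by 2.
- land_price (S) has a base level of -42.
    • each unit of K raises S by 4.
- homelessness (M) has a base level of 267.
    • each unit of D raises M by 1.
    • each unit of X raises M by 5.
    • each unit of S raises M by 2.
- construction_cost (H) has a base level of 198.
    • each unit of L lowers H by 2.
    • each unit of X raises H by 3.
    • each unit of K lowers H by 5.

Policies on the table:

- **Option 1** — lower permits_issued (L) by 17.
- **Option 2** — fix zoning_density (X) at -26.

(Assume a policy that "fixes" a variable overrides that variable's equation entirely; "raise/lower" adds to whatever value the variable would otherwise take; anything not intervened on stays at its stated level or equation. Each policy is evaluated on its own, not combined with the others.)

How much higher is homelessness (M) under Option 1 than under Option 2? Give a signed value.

Option 1 (L − 17):
  L = 135 − 17 = 118
  D = 28
  X = 196 − 6·118 + 2·28 = -456
  K = 276 + 2·118 = 512
  S = -42 + 4·512 = 2006
  M = 267 + 28 + 5·(-456) + 2·2006 = 2027
Option 2 (X := -26):
  L = 135
  D = 28
  X = -26
  K = 276 + 2·135 = 546
  S = -42 + 4·546 = 2142
  M = 267 + 28 + 5·(-26) + 2·2142 = 4449
M: 2027 − 4449 = -2422

-2422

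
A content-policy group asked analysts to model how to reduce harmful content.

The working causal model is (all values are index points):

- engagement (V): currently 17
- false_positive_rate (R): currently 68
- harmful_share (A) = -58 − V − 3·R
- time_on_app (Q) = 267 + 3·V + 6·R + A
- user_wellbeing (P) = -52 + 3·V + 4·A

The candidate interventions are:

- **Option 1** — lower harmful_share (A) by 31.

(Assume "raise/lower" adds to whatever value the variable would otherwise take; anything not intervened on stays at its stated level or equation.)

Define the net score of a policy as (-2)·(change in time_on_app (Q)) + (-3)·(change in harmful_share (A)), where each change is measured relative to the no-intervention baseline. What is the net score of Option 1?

Baseline:
  V = 17
  R = 68
  A = -58 − 17 − 3·68 = -279
  Q = 267 + 3·17 + 6·68 + (-279) = 447
Option 1 (A − 31):
  V = 17
  R = 68
  A = -58 − 17 − 3·68 (−31 from intervention) = -310
  Q = 267 + 3·17 + 6·68 + (-310) = 416
ΔQ = 416 − 447 = -31; ΔA = -310 − (-279) = -31
Score = (-2)·(-31) + (-3)·(-31) = 155

155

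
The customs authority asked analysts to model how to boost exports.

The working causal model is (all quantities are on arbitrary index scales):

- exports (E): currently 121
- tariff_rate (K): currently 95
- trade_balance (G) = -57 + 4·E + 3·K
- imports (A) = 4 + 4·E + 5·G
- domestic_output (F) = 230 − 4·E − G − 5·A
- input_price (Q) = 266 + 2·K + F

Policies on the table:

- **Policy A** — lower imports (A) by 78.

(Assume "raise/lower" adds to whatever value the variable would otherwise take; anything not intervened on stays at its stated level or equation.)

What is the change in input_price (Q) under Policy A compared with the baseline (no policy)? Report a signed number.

Baseline:
  E = 121
  K = 95
  G = -57 + 4·121 + 3·95 = 712
  A = 4 + 4·121 + 5·712 = 4048
  F = 230 − 4·121 − 712 − 5·4048 = -21206
  Q = 266 + 2·95 + (-21206) = -20750
Policy A (A − 78):
  E = 121
  K = 95
  G = -57 + 4·121 + 3·95 = 712
  A = 4 + 4·121 + 5·712 (−78 from intervention) = 3970
  F = 230 − 4·121 − 712 − 5·3970 = -20816
  Q = 266 + 2·95 + (-20816) = -20360
Change in Q: -20360 − (-20750) = 390

390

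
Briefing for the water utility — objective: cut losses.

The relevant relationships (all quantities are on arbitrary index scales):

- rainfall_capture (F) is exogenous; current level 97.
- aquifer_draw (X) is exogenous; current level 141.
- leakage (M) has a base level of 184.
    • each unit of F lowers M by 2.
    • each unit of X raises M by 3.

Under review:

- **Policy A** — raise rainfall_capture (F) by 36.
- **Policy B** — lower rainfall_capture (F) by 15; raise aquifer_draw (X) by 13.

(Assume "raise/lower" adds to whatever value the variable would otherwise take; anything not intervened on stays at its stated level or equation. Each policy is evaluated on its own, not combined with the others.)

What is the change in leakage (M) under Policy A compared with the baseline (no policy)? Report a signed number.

-72

Baseline:
  F = 97
  X = 141
  M = 184 − 2·97 + 3·141 = 413
Policy A (F + 36):
  F = 97 + 36 = 133
  X = 141
  M = 184 − 2·133 + 3·141 = 341
Change in M: 341 − 413 = -72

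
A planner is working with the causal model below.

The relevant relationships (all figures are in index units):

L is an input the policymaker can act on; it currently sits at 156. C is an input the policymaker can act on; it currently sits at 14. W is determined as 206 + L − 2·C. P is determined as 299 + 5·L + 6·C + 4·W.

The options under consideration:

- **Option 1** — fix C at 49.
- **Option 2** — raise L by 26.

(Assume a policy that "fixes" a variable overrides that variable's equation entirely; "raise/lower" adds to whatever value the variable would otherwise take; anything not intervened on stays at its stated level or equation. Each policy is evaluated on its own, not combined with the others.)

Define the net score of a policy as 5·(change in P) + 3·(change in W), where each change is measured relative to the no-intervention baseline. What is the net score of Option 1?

Baseline:
  L = 156
  C = 14
  W = 206 + 156 − 2·14 = 334
  P = 299 + 5·156 + 6·14 + 4·334 = 2499
Option 1 (C := 49):
  L = 156
  C = 49
  W = 206 + 156 − 2·49 = 264
  P = 299 + 5·156 + 6·49 + 4·264 = 2429
ΔP = 2429 − 2499 = -70; ΔW = 264 − 334 = -70
Score = 5·(-70) + 3·(-70) = -560

-560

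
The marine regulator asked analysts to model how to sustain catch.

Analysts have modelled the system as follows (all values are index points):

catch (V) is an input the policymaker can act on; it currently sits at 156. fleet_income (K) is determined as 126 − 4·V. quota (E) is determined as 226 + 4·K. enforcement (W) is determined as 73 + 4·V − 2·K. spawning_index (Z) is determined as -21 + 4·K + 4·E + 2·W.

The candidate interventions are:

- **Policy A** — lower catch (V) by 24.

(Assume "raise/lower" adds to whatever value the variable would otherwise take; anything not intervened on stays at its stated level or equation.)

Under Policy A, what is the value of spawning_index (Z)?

-4347

Policy A (V − 24):
  V = 156 − 24 = 132
  K = 126 − 4·132 = -402
  E = 226 + 4·(-402) = -1382
  W = 73 + 4·132 − 2·(-402) = 1405
  Z = -21 + 4·(-402) + 4·(-1382) + 2·1405 = -4347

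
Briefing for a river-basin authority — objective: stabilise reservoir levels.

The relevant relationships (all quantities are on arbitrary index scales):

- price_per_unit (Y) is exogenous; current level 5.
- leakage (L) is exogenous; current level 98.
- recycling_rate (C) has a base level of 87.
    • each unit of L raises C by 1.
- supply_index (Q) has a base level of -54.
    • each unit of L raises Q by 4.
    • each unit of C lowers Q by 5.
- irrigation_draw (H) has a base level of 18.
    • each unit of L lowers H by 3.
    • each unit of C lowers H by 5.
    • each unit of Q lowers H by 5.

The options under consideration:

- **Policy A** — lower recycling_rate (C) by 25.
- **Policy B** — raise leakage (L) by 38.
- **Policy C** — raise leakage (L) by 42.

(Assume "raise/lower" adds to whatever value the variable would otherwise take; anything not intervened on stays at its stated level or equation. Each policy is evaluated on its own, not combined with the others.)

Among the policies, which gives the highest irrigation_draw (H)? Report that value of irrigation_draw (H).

1620

Policy A (C − 25):
  L = 98
  C = 87 + 98 (−25 from intervention) = 160
  Q = -54 + 4·98 − 5·160 = -462
  H = 18 − 3·98 − 5·160 − 5·(-462) = 1234
Policy B (L + 38):
  L = 98 + 38 = 136
  C = 87 + 136 = 223
  Q = -54 + 4·136 − 5·223 = -625
  H = 18 − 3·136 − 5·223 − 5·(-625) = 1620
Policy C (L + 42):
  L = 98 + 42 = 140
  C = 87 + 140 = 227
  Q = -54 + 4·140 − 5·227 = -629
  H = 18 − 3·140 − 5·227 − 5·(-629) = 1608
Comparing — Policy A: H=1234, Policy B: H=1620, Policy C: H=1608. Highest is 1620 (Policy B).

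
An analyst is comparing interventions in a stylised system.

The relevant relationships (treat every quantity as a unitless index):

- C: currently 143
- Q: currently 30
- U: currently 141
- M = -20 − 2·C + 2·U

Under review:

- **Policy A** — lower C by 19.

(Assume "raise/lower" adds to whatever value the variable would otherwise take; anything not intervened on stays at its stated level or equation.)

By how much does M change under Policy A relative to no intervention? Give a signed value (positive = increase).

38

Baseline:
  C = 143
  U = 141
  M = -20 − 2·143 + 2·141 = -24
Policy A (C − 19):
  C = 143 − 19 = 124
  U = 141
  M = -20 − 2·124 + 2·141 = 14
Change in M: 14 − (-24) = 38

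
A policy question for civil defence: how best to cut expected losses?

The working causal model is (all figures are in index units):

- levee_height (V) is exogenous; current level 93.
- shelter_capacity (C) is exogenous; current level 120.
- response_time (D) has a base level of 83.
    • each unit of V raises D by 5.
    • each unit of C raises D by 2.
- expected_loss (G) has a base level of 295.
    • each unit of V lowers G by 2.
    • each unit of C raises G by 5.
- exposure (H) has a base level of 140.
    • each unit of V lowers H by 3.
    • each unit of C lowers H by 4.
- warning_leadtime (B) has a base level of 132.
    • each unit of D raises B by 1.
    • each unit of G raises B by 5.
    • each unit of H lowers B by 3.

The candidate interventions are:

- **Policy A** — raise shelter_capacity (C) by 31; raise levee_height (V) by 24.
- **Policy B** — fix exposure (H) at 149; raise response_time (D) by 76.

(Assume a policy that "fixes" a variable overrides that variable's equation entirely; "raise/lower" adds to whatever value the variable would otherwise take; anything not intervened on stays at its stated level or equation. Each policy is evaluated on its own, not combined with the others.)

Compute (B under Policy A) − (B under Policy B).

3533

Policy A (C + 31, V + 24):
  V = 93 + 24 = 117
  C = 120 + 31 = 151
  D = 83 + 5·117 + 2·151 = 970
  G = 295 − 2·117 + 5·151 = 816
  H = 140 − 3·117 − 4·151 = -815
  B = 132 + 970 + 5·816 − 3·(-815) = 7627
Policy B (H := 149, D + 76):
  V = 93
  C = 120
  D = 83 + 5·93 + 2·120 (+76 from intervention) = 864
  G = 295 − 2·93 + 5·120 = 709
  H = 149
  B = 132 + 864 + 5·709 − 3·149 = 4094
B: 7627 − 4094 = 3533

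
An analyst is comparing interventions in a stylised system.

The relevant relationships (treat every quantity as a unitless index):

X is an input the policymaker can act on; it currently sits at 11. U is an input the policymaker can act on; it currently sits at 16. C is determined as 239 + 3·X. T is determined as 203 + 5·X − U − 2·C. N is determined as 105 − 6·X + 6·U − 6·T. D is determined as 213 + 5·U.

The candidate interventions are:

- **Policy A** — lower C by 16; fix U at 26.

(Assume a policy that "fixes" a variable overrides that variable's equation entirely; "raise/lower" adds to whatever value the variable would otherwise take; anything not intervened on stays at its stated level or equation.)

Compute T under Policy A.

-280

Policy A (C − 16, U := 26):
  X = 11
  U = 26
  C = 239 + 3·11 (−16 from intervention) = 256
  T = 203 + 5·11 − 26 − 2·256 = -280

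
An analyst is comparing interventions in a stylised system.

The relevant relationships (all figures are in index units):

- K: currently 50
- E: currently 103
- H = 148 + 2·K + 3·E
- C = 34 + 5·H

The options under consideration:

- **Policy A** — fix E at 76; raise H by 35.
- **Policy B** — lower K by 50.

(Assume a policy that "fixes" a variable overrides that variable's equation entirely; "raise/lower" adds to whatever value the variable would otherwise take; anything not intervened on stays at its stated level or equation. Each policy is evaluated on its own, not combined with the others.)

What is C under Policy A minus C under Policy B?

270

Policy A (E := 76, H + 35):
  K = 50
  E = 76
  H = 148 + 2·50 + 3·76 (+35 from intervention) = 511
  C = 34 + 5·511 = 2589
Policy B (K − 50):
  K = 50 − 50 = 0
  E = 103
  H = 148 + 2·0 + 3·103 = 457
  C = 34 + 5·457 = 2319
C: 2589 − 2319 = 270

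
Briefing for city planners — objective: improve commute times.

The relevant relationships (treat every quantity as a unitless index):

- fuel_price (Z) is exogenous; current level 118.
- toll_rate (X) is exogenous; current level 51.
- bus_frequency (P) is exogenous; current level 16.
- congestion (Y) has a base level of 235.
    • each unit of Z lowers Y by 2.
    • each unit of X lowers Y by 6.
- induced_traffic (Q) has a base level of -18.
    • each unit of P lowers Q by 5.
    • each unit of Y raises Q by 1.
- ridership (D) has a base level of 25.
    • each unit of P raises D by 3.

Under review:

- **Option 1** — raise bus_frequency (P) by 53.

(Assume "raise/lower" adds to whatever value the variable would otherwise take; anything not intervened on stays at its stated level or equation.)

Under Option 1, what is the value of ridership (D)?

Option 1 (P + 53):
  P = 16 + 53 = 69
  D = 25 + 3·69 = 232

232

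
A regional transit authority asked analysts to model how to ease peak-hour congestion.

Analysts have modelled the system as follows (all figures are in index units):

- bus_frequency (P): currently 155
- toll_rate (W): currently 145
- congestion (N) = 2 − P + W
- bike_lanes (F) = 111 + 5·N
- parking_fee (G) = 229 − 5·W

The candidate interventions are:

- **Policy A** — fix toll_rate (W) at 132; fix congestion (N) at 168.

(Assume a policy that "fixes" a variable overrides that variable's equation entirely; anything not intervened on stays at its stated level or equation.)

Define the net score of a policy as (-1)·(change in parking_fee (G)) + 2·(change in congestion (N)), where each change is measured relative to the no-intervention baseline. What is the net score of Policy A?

287

Baseline:
  P = 155
  W = 145
  N = 2 − 155 + 145 = -8
  G = 229 − 5·145 = -496
Policy A (W := 132, N := 168):
  P = 155
  W = 132
  N = 168
  G = 229 − 5·132 = -431
ΔG = -431 − (-496) = 65; ΔN = 168 − (-8) = 176
Score = (-1)·65 + 2·176 = 287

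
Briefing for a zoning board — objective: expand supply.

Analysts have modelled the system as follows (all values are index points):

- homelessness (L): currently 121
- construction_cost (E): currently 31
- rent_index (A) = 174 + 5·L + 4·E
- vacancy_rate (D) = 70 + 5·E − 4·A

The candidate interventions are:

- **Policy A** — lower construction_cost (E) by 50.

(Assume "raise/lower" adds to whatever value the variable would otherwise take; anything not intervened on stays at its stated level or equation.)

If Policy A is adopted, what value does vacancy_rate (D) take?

Policy A (E − 50):
  L = 121
  E = 31 − 50 = -19
  A = 174 + 5·121 + 4·(-19) = 703
  D = 70 + 5·(-19) − 4·703 = -2837

-2837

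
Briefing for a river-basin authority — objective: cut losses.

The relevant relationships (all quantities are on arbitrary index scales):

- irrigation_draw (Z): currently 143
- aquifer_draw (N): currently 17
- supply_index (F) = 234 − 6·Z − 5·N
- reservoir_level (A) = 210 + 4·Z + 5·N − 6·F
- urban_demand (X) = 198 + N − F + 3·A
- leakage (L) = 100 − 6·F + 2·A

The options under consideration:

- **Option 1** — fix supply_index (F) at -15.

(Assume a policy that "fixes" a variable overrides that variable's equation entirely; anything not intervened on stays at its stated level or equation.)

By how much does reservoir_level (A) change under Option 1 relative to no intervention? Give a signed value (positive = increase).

-4164

Baseline:
  Z = 143
  N = 17
  F = 234 − 6·143 − 5·17 = -709
  A = 210 + 4·143 + 5·17 − 6·(-709) = 5121
Option 1 (F := -15):
  Z = 143
  N = 17
  F = -15
  A = 210 + 4·143 + 5·17 − 6·(-15) = 957
Change in A: 957 − 5121 = -4164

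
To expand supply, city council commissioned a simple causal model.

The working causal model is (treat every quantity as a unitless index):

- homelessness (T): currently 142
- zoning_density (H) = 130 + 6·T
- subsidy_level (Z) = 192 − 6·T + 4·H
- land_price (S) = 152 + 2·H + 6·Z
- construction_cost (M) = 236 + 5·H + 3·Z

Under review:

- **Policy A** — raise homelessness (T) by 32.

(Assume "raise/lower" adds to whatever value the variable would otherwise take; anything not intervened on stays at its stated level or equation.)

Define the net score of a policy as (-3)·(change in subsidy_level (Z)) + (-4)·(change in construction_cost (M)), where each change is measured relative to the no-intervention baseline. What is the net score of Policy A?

-12480

Baseline:
  T = 142
  H = 130 + 6·142 = 982
  Z = 192 − 6·142 + 4·982 = 3268
  M = 236 + 5·982 + 3·3268 = 14950
Policy A (T + 32):
  T = 142 + 32 = 174
  H = 130 + 6·174 = 1174
  Z = 192 − 6·174 + 4·1174 = 3844
  M = 236 + 5·1174 + 3·3844 = 17638
ΔZ = 3844 − 3268 = 576; ΔM = 17638 − 14950 = 2688
Score = (-3)·576 + (-4)·2688 = -12480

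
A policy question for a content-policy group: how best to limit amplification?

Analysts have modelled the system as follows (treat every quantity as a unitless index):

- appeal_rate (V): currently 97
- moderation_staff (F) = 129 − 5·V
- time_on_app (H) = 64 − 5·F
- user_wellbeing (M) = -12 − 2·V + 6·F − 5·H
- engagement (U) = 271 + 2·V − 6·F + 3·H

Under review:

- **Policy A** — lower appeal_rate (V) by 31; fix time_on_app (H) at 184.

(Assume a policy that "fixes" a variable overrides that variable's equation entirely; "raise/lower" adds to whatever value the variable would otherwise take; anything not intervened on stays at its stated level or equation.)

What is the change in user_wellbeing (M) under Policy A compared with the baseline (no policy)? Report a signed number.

9292

Baseline:
  V = 97
  F = 129 − 5·97 = -356
  H = 64 − 5·(-356) = 1844
  M = -12 − 2·97 + 6·(-356) − 5·1844 = -11562
Policy A (V − 31, H := 184):
  V = 97 − 31 = 66
  F = 129 − 5·66 = -201
  H = 184
  M = -12 − 2·66 + 6·(-201) − 5·184 = -2270
Change in M: -2270 − (-11562) = 9292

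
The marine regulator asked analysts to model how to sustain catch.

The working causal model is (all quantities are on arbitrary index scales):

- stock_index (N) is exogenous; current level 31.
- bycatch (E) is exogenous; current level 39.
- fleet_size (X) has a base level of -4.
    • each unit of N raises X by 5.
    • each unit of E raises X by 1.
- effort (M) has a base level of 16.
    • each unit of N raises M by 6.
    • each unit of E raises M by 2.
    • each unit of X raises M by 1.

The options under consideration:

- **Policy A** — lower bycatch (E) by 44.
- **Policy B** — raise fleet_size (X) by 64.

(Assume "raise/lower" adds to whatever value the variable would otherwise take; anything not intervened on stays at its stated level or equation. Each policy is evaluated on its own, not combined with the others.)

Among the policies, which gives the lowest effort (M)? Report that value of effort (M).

338

Policy A (E − 44):
  N = 31
  E = 39 − 44 = -5
  X = -4 + 5·31 + (-5) = 146
  M = 16 + 6·31 + 2·(-5) + 146 = 338
Policy B (X + 64):
  N = 31
  E = 39
  X = -4 + 5·31 + 39 (+64 from intervention) = 254
  M = 16 + 6·31 + 2·39 + 254 = 534
Comparing — Policy A: M=338, Policy B: M=534. Lowest is 338 (Policy A).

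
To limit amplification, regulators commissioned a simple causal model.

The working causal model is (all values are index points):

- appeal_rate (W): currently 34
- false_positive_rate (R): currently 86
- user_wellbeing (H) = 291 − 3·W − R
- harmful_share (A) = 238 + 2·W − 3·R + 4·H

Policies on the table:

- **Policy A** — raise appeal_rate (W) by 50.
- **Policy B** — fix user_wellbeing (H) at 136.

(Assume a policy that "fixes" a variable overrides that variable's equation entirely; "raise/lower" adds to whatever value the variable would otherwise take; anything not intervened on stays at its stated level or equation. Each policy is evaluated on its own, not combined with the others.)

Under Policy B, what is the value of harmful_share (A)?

592

Policy B (H := 136):
  W = 34
  R = 86
  H = 136
  A = 238 + 2·34 − 3·86 + 4·136 = 592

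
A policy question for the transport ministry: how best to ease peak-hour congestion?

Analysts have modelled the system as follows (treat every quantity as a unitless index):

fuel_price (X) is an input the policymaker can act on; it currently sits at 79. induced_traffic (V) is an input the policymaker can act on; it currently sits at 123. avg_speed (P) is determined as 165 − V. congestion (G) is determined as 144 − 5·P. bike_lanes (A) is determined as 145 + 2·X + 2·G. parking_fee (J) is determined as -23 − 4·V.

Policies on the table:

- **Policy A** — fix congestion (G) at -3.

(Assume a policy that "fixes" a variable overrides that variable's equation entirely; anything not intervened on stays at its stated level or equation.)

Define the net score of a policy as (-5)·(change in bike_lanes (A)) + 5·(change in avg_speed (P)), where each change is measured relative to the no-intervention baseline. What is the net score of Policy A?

Baseline:
  X = 79
  V = 123
  P = 165 − 123 = 42
  G = 144 − 5·42 = -66
  A = 145 + 2·79 + 2·(-66) = 171
Policy A (G := -3):
  X = 79
  V = 123
  P = 165 − 123 = 42
  G = -3
  A = 145 + 2·79 + 2·(-3) = 297
ΔA = 297 − 171 = 126; ΔP = 42 − 42 = 0
Score = (-5)·126 + 5·0 = -630

-630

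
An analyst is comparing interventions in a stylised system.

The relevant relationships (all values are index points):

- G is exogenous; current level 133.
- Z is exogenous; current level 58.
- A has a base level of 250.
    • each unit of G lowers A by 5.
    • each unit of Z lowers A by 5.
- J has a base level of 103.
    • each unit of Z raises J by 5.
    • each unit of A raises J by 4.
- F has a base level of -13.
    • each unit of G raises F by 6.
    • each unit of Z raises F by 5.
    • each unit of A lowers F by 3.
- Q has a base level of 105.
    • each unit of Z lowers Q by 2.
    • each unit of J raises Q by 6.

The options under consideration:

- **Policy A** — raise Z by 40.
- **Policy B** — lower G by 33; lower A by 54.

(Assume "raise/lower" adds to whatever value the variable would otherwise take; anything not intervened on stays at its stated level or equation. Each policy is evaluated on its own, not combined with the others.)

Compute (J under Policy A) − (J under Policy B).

Policy A (Z + 40):
  G = 133
  Z = 58 + 40 = 98
  A = 250 − 5·133 − 5·98 = -905
  J = 103 + 5·98 + 4·(-905) = -3027
Policy B (G − 33, A − 54):
  G = 133 − 33 = 100
  Z = 58
  A = 250 − 5·100 − 5·58 (−54 from intervention) = -594
  J = 103 + 5·58 + 4·(-594) = -1983
J: -3027 − (-1983) = -1044

-1044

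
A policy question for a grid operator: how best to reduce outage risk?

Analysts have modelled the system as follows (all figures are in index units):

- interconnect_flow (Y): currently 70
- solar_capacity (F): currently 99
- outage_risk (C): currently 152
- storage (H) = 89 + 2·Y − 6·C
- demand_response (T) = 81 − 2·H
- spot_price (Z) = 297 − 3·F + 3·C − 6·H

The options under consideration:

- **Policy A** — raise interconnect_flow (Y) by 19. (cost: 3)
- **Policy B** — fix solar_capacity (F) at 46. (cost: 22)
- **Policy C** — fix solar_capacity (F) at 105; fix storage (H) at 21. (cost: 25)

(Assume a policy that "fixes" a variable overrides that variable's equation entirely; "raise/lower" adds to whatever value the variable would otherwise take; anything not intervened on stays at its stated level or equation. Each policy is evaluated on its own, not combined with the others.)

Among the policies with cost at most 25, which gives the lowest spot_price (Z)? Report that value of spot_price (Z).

Policy A (Y + 19):
  Y = 70 + 19 = 89
  F = 99
  C = 152
  H = 89 + 2·89 − 6·152 = -645
  Z = 297 − 3·99 + 3·152 − 6·(-645) = 4326
Policy B (F := 46):
  Y = 70
  F = 46
  C = 152
  H = 89 + 2·70 − 6·152 = -683
  Z = 297 − 3·46 + 3·152 − 6·(-683) = 4713
Policy C (F := 105, H := 21):
  Y = 70
  F = 105
  C = 152
  H = 21
  Z = 297 − 3·105 + 3·152 − 6·21 = 312
Comparing — Policy A: Z=4326, Policy B: Z=4713, Policy C: Z=312. Lowest is 312 (Policy C).

312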